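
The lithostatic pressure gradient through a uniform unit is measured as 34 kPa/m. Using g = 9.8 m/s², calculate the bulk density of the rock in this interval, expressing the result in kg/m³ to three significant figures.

ρ = (dP/dz)/g = 34 kPa/m / 9.8 m/s² = 34000 Pa/m / 9.8 m/s² = 3469.4 kg/m³

3470 kg/m³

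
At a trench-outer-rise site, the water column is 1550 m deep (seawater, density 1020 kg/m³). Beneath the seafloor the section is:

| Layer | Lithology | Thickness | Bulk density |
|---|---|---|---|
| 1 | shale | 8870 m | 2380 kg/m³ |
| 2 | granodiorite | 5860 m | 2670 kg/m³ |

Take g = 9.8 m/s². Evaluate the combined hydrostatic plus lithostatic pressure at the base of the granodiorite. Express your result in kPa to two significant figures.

seawater: 1020 kg/m³ × 9.8 m/s² × 1550 m = 1.549×10^7 Pa = 15494 kPa
shale: 2380 kg/m³ × 9.8 m/s² × 8870 m = 2.069×10^8 Pa = 2.069×10^5 kPa
granodiorite: 2670 kg/m³ × 9.8 m/s² × 5860 m = 1.533×10^8 Pa = 1.533×10^5 kPa
Total = 15494 + 2.069×10^5 + 1.533×10^5 = 3.7571×10^5 kPa

380000 kPa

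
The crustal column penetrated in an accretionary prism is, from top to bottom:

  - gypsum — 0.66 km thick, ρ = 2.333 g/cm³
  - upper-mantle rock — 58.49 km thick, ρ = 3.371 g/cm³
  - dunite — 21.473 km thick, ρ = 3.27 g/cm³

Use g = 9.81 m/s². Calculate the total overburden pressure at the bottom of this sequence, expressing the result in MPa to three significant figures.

2640 MPa

gypsum: 2333 kg/m³ × 9.81 m/s² × 660 m = 1.511×10^7 Pa = 15.11 MPa
upper-mantle rock: 3371 kg/m³ × 9.81 m/s² × 58490 m = 1.934×10^9 Pa = 1934 MPa
dunite: 3270 kg/m³ × 9.81 m/s² × 21473 m = 6.888×10^8 Pa = 688.8 MPa
Total = 15.11 + 1934 + 688.8 = 2638.2 MPa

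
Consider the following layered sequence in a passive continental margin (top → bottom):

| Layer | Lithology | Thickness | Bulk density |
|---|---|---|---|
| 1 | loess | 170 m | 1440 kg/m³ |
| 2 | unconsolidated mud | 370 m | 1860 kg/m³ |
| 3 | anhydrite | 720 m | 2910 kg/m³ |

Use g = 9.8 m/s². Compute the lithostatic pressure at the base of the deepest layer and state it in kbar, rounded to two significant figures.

loess: 1440 kg/m³ × 9.8 m/s² × 170 m = 2.399×10^6 Pa = 0.02399 kbar
unconsolidated mud: 1860 kg/m³ × 9.8 m/s² × 370 m = 6.744×10^6 Pa = 0.06744 kbar
anhydrite: 2910 kg/m³ × 9.8 m/s² × 720 m = 2.053×10^7 Pa = 0.2053 kbar
Total = 0.02399 + 0.06744 + 0.2053 = 0.29676 kbar

0.30 kbar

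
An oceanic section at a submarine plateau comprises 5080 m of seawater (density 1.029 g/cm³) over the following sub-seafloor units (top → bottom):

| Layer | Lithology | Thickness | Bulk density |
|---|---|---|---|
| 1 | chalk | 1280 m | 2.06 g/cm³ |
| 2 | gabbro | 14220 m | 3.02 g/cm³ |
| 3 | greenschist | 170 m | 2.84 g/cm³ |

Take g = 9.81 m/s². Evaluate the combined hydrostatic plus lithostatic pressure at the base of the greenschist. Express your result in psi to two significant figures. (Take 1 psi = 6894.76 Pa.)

73000 psi

seawater: 1029 kg/m³ × 9.81 m/s² × 5080 m = 5.128×10^7 Pa = 7438 psi
chalk: 2060 kg/m³ × 9.81 m/s² × 1280 m = 2.587×10^7 Pa = 3752 psi
gabbro: 3020 kg/m³ × 9.81 m/s² × 14220 m = 4.213×10^8 Pa = 61102 psi
greenschist: 2840 kg/m³ × 9.81 m/s² × 170 m = 4.736×10^6 Pa = 686.9 psi
Total = 7438 + 3752 + 61102 + 686.9 = 72978 psi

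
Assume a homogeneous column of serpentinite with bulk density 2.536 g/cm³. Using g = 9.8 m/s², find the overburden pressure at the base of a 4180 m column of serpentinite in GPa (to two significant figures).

serpentinite: 2536 kg/m³ × 9.8 m/s² × 4180 m = 1.039×10^8 Pa = 0.1039 GPa

0.10 GPa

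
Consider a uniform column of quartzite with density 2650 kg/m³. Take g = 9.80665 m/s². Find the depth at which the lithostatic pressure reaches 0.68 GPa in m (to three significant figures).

h = P/(ρg) = 0.68 GPa / (2650 kg/m³ × 9.80665 m/s²) = 6.800×10^8 Pa / 25988 Pa/m = 26166 m

26200 m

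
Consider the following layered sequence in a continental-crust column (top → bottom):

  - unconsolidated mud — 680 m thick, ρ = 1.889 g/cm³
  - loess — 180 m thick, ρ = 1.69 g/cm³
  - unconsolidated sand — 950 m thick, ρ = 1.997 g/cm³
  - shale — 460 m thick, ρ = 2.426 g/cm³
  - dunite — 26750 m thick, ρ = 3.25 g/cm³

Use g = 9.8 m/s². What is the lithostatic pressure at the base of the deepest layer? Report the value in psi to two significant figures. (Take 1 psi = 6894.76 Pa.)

130000 psi

unconsolidated mud: 1889 kg/m³ × 9.8 m/s² × 680 m = 1.259×10^7 Pa = 1826 psi
loess: 1690 kg/m³ × 9.8 m/s² × 180 m = 2.981×10^6 Pa = 432.4 psi
unconsolidated sand: 1997 kg/m³ × 9.8 m/s² × 950 m = 1.859×10^7 Pa = 2697 psi
shale: 2426 kg/m³ × 9.8 m/s² × 460 m = 1.094×10^7 Pa = 1586 psi
dunite: 3250 kg/m³ × 9.8 m/s² × 26750 m = 8.520×10^8 Pa = 1.236×10^5 psi
Total = 1826 + 432.4 + 2697 + 1586 + 1.236×10^5 = 1.3011×10^5 psi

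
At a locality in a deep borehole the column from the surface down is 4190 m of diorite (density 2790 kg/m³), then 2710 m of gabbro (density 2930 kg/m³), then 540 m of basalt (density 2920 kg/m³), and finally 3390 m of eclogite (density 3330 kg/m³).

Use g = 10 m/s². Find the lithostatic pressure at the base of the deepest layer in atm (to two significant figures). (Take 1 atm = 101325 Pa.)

diorite: 2790 kg/m³ × 10 m/s² × 4190 m = 1.169×10^8 Pa = 1154 atm
gabbro: 2930 kg/m³ × 10 m/s² × 2710 m = 7.940×10^7 Pa = 783.6 atm
basalt: 2920 kg/m³ × 10 m/s² × 540 m = 1.577×10^7 Pa = 155.6 atm
eclogite: 3330 kg/m³ × 10 m/s² × 3390 m = 1.129×10^8 Pa = 1114 atm
Total = 1154 + 783.6 + 155.6 + 1114 = 3207.1 atm

3200 atm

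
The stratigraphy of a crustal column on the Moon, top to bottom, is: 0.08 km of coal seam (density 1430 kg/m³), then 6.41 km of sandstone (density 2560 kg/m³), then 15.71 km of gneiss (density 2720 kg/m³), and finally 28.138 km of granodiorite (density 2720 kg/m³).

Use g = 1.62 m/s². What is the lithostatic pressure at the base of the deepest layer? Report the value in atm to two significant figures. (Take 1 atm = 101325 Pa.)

coal seam: 1430 kg/m³ × 1.62 m/s² × 80 m = 1.853×10^5 Pa = 1.829 atm
sandstone: 2560 kg/m³ × 1.62 m/s² × 6410 m = 2.658×10^7 Pa = 262.4 atm
gneiss: 2720 kg/m³ × 1.62 m/s² × 15710 m = 6.922×10^7 Pa = 683.2 atm
granodiorite: 2720 kg/m³ × 1.62 m/s² × 28138 m = 1.240×10^8 Pa = 1224 atm
Total = 1.829 + 262.4 + 683.2 + 1224 = 2171.0 atm

2200 atm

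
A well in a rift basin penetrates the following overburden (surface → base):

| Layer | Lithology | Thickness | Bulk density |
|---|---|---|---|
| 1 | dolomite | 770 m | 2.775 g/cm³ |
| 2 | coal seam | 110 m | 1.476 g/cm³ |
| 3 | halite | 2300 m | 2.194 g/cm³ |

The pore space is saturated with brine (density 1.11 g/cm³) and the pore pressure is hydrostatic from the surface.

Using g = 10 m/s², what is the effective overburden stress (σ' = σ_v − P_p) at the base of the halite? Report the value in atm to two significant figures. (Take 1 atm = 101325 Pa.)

380 atm

Overburden (lithostatic) stress σ_v:
dolomite: 2775 kg/m³ × 10 m/s² × 770 m = 2.137×10^7 Pa = 21.37 MPa
coal seam: 1476 kg/m³ × 10 m/s² × 110 m = 1.624×10^6 Pa = 1.624 MPa
halite: 2194 kg/m³ × 10 m/s² × 2300 m = 5.046×10^7 Pa = 50.46 MPa
Total = 21.37 + 1.624 + 50.46 = 73.453 MPa
Pore pressure P_p = 1110 kg/m³ × 10 m/s² × 3180 m = 3.530×10^7 Pa = 35.30 MPa
Effective stress σ' = σ_v − P_p = 73.45 − 35.30 = 38.155 MPa = 376.56 atm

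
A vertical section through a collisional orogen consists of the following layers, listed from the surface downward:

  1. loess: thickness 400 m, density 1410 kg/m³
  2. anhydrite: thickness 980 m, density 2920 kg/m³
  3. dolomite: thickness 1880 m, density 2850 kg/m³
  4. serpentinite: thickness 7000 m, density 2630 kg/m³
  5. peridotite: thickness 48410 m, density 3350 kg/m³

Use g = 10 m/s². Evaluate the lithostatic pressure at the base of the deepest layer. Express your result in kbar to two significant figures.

loess: 1410 kg/m³ × 10 m/s² × 400 m = 5.640×10^6 Pa = 0.05640 kbar
anhydrite: 2920 kg/m³ × 10 m/s² × 980 m = 2.862×10^7 Pa = 0.2862 kbar
dolomite: 2850 kg/m³ × 10 m/s² × 1880 m = 5.358×10^7 Pa = 0.5358 kbar
serpentinite: 2630 kg/m³ × 10 m/s² × 7000 m = 1.841×10^8 Pa = 1.841 kbar
peridotite: 3350 kg/m³ × 10 m/s² × 48410 m = 1.622×10^9 Pa = 16.22 kbar
Total = 0.05640 + 0.2862 + 0.5358 + 1.841 + 16.22 = 18.937 kbar

19 kbar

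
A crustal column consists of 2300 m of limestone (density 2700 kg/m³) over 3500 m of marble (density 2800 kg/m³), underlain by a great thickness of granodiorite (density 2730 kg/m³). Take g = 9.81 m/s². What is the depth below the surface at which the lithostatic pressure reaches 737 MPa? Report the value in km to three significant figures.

Pressure at base of upper layers: 2700×9.81×2300 + 2800×9.81×3500 = 1.571×10^8 Pa = 157.1 MPa
Remaining pressure to be supplied by granodiorite: 7.370×10^8 − 1.571×10^8 = 5.799×10^8 Pa
Additional depth in granodiorite = 5.799×10^8 Pa / (2730 kg/m³ × 9.81 m/s²) = 21655 m
Total depth = 5800 m + 21655 m = 27455 m
= 27.455 km

27.5 km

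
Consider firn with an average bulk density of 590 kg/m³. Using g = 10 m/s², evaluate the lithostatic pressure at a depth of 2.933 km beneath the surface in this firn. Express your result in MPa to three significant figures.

firn: 590 kg/m³ × 10 m/s² × 2933 m = 1.730×10^7 Pa = 17.30 MPa

17.3 MPa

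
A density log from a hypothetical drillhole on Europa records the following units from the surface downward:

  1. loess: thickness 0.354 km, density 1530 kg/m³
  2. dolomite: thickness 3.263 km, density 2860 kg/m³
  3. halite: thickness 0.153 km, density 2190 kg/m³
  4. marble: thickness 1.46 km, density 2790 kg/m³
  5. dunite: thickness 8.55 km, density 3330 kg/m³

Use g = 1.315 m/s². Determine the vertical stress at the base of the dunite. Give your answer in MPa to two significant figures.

loess: 1530 kg/m³ × 1.315 m/s² × 354 m = 7.122×10^5 Pa = 0.7122 MPa
dolomite: 2860 kg/m³ × 1.315 m/s² × 3263 m = 1.227×10^7 Pa = 12.27 MPa
halite: 2190 kg/m³ × 1.315 m/s² × 153 m = 4.406×10^5 Pa = 0.4406 MPa
marble: 2790 kg/m³ × 1.315 m/s² × 1460 m = 5.357×10^6 Pa = 5.357 MPa
dunite: 3330 kg/m³ × 1.315 m/s² × 8550 m = 3.744×10^7 Pa = 37.44 MPa
Total = 0.7122 + 12.27 + 0.4406 + 5.357 + 37.44 = 56.221 MPa

56 MPa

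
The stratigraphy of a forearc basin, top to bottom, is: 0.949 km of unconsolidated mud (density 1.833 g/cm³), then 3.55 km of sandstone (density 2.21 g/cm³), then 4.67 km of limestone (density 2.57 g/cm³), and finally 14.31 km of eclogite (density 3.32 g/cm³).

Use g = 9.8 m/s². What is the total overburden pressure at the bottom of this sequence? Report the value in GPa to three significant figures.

unconsolidated mud: 1833 kg/m³ × 9.8 m/s² × 949 m = 1.705×10^7 Pa = 0.01705 GPa
sandstone: 2210 kg/m³ × 9.8 m/s² × 3550 m = 7.689×10^7 Pa = 0.07689 GPa
limestone: 2570 kg/m³ × 9.8 m/s² × 4670 m = 1.176×10^8 Pa = 0.1176 GPa
eclogite: 3320 kg/m³ × 9.8 m/s² × 14310 m = 4.656×10^8 Pa = 0.4656 GPa
Total = 0.01705 + 0.07689 + 0.1176 + 0.4656 = 0.67714 GPa

0.677 GPa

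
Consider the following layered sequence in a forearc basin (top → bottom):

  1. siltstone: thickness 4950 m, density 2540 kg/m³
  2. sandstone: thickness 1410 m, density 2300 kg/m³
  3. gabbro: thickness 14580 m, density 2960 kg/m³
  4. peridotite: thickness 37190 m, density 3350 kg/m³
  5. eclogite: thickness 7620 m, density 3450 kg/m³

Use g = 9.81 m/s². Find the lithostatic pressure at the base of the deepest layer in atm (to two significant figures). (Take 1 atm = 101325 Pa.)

siltstone: 2540 kg/m³ × 9.81 m/s² × 4950 m = 1.233×10^8 Pa = 1217 atm
sandstone: 2300 kg/m³ × 9.81 m/s² × 1410 m = 3.181×10^7 Pa = 314.0 atm
gabbro: 2960 kg/m³ × 9.81 m/s² × 14580 m = 4.234×10^8 Pa = 4178 atm
peridotite: 3350 kg/m³ × 9.81 m/s² × 37190 m = 1.222×10^9 Pa = 12062 atm
eclogite: 3450 kg/m³ × 9.81 m/s² × 7620 m = 2.579×10^8 Pa = 2545 atm
Total = 1217 + 314.0 + 4178 + 12062 + 2545 = 20317 atm

20000 atm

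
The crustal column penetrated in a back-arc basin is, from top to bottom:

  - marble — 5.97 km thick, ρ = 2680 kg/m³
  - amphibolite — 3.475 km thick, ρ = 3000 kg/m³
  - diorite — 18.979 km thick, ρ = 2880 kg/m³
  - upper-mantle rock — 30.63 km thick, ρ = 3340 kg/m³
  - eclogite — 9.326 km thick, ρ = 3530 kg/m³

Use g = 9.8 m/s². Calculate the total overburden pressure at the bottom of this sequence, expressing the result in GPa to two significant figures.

2.1 GPa

marble: 2680 kg/m³ × 9.8 m/s² × 5970 m = 1.568×10^8 Pa = 0.1568 GPa
amphibolite: 3000 kg/m³ × 9.8 m/s² × 3475 m = 1.022×10^8 Pa = 0.1022 GPa
diorite: 2880 kg/m³ × 9.8 m/s² × 18979 m = 5.357×10^8 Pa = 0.5357 GPa
upper-mantle rock: 3340 kg/m³ × 9.8 m/s² × 30630 m = 1.003×10^9 Pa = 1.003 GPa
eclogite: 3530 kg/m³ × 9.8 m/s² × 9326 m = 3.226×10^8 Pa = 0.3226 GPa
Total = 0.1568 + 0.1022 + 0.5357 + 1.003 + 0.3226 = 2.1198 GPa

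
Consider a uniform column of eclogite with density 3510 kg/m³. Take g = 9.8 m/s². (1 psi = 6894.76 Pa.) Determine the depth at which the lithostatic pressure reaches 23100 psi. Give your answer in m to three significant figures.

h = P/(ρg) = 23100 psi / (3510 kg/m³ × 9.8 m/s²) = 1.593×10^8 Pa / 34398 Pa/m = 4630.2 m

4630 m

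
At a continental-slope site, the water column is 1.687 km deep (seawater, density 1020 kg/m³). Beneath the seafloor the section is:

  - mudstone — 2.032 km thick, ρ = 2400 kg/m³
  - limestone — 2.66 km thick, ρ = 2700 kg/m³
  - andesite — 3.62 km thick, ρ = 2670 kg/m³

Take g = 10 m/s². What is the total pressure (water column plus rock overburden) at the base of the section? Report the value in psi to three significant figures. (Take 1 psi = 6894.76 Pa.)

34000 psi

seawater: 1020 kg/m³ × 10 m/s² × 1687 m = 1.721×10^7 Pa = 2496 psi
mudstone: 2400 kg/m³ × 10 m/s² × 2032 m = 4.877×10^7 Pa = 7073 psi
limestone: 2700 kg/m³ × 10 m/s² × 2660 m = 7.182×10^7 Pa = 10417 psi
andesite: 2670 kg/m³ × 10 m/s² × 3620 m = 9.665×10^7 Pa = 14018 psi
Total = 2496 + 7073 + 10417 + 14018 = 34004 psi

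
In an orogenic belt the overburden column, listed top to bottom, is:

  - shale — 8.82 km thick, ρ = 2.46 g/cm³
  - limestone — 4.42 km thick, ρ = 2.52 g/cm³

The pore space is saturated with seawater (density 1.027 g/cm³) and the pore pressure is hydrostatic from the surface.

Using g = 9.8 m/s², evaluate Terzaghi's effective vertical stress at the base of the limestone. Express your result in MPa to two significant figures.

190 MPa

Overburden (lithostatic) stress σ_v:
shale: 2460 kg/m³ × 9.8 m/s² × 8820 m = 2.126×10^8 Pa = 212.6 MPa
limestone: 2520 kg/m³ × 9.8 m/s² × 4420 m = 1.092×10^8 Pa = 109.2 MPa
Total = 212.6 + 109.2 = 321.79 MPa
Pore pressure P_p = 1027 kg/m³ × 9.8 m/s² × 13240 m = 1.333×10^8 Pa = 133.3 MPa
Effective stress σ' = σ_v − P_p = 321.8 − 133.3 = 188.53 MPa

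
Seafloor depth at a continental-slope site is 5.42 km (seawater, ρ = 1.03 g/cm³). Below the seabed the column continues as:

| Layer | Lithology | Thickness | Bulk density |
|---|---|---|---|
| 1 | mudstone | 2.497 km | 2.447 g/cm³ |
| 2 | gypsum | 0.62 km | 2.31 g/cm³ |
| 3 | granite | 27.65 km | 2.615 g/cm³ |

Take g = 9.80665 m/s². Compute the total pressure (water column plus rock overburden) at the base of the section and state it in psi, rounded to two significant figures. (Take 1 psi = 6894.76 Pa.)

seawater: 1030 kg/m³ × 9.80665 m/s² × 5420 m = 5.475×10^7 Pa = 7940 psi
mudstone: 2447 kg/m³ × 9.80665 m/s² × 2497 m = 5.992×10^7 Pa = 8691 psi
gypsum: 2310 kg/m³ × 9.80665 m/s² × 620 m = 1.405×10^7 Pa = 2037 psi
granite: 2615 kg/m³ × 9.80665 m/s² × 27650 m = 7.091×10^8 Pa = 1.028×10^5 psi
Total = 7940 + 8691 + 2037 + 1.028×10^5 = 1.2151×10^5 psi

120000 psi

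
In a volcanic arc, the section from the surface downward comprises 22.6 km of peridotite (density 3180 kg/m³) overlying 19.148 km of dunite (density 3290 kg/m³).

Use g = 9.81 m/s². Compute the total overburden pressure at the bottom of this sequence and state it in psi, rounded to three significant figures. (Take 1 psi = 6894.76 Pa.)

peridotite: 3180 kg/m³ × 9.81 m/s² × 22600 m = 7.050×10^8 Pa = 1.023×10^5 psi
dunite: 3290 kg/m³ × 9.81 m/s² × 19148 m = 6.180×10^8 Pa = 89633 psi
Total = 1.023×10^5 + 89633 = 1.9189×10^5 psi

192000 psi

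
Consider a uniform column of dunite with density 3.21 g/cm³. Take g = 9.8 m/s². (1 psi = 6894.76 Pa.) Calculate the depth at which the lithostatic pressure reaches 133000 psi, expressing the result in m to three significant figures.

29200 m

h = P/(ρg) = 133000 psi / (3210 kg/m³ × 9.8 m/s²) = 9.170×10^8 Pa / 31458 Pa/m = 29150 m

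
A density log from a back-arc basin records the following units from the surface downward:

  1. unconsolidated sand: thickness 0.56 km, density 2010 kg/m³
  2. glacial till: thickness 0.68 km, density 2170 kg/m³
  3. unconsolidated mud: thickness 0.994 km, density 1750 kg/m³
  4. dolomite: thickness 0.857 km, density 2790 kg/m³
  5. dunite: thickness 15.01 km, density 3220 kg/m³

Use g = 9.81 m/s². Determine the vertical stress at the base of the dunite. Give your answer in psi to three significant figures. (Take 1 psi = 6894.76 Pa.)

78300 psi

unconsolidated sand: 2010 kg/m³ × 9.81 m/s² × 560 m = 1.104×10^7 Pa = 1602 psi
glacial till: 2170 kg/m³ × 9.81 m/s² × 680 m = 1.448×10^7 Pa = 2100 psi
unconsolidated mud: 1750 kg/m³ × 9.81 m/s² × 994 m = 1.706×10^7 Pa = 2475 psi
dolomite: 2790 kg/m³ × 9.81 m/s² × 857 m = 2.346×10^7 Pa = 3402 psi
dunite: 3220 kg/m³ × 9.81 m/s² × 15010 m = 4.741×10^8 Pa = 68768 psi
Total = 1602 + 2100 + 2475 + 3402 + 68768 = 78346 psi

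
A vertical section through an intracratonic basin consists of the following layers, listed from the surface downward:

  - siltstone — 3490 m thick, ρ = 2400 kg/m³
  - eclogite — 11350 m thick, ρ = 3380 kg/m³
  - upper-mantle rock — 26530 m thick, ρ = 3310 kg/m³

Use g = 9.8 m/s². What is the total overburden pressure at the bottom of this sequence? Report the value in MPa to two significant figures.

siltstone: 2400 kg/m³ × 9.8 m/s² × 3490 m = 8.208×10^7 Pa = 82.08 MPa
eclogite: 3380 kg/m³ × 9.8 m/s² × 11350 m = 3.760×10^8 Pa = 376.0 MPa
upper-mantle rock: 3310 kg/m³ × 9.8 m/s² × 26530 m = 8.606×10^8 Pa = 860.6 MPa
Total = 82.08 + 376.0 + 860.6 = 1318.6 MPa

1300 MPa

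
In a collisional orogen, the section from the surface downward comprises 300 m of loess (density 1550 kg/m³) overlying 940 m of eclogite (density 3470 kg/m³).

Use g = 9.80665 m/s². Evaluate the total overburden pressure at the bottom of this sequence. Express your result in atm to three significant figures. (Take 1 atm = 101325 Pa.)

361 atm

loess: 1550 kg/m³ × 9.80665 m/s² × 300 m = 4.560×10^6 Pa = 45.00 atm
eclogite: 3470 kg/m³ × 9.80665 m/s² × 940 m = 3.199×10^7 Pa = 315.7 atm
Total = 45.00 + 315.7 = 360.70 atm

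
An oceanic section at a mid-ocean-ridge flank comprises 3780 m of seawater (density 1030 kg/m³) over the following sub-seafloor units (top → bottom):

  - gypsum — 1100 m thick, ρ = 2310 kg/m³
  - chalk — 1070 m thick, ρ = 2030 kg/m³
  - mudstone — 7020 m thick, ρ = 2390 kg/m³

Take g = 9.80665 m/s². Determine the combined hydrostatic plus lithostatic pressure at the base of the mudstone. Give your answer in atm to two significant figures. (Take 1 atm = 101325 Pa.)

2500 atm

seawater: 1030 kg/m³ × 9.80665 m/s² × 3780 m = 3.818×10^7 Pa = 376.8 atm
gypsum: 2310 kg/m³ × 9.80665 m/s² × 1100 m = 2.492×10^7 Pa = 245.9 atm
chalk: 2030 kg/m³ × 9.80665 m/s² × 1070 m = 2.130×10^7 Pa = 210.2 atm
mudstone: 2390 kg/m³ × 9.80665 m/s² × 7020 m = 1.645×10^8 Pa = 1624 atm
Total = 376.8 + 245.9 + 210.2 + 1624 = 2456.8 atm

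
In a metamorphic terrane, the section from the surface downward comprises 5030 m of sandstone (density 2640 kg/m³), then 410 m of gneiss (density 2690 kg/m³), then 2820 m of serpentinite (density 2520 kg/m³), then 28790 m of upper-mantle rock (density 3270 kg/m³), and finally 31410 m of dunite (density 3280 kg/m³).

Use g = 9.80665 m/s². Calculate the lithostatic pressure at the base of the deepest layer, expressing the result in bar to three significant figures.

21400 bar

sandstone: 2640 kg/m³ × 9.80665 m/s² × 5030 m = 1.302×10^8 Pa = 1302 bar
gneiss: 2690 kg/m³ × 9.80665 m/s² × 410 m = 1.082×10^7 Pa = 108.2 bar
serpentinite: 2520 kg/m³ × 9.80665 m/s² × 2820 m = 6.969×10^7 Pa = 696.9 bar
upper-mantle rock: 3270 kg/m³ × 9.80665 m/s² × 28790 m = 9.232×10^8 Pa = 9232 bar
dunite: 3280 kg/m³ × 9.80665 m/s² × 31410 m = 1.010×10^9 Pa = 10103 bar
Total = 1302 + 108.2 + 696.9 + 9232 + 10103 = 21443 bar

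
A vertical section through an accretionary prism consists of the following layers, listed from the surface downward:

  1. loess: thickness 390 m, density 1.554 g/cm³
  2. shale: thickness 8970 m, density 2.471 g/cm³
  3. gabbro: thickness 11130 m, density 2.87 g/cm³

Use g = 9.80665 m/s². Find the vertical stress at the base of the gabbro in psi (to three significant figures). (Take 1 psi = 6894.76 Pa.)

77800 psi

loess: 1554 kg/m³ × 9.80665 m/s² × 390 m = 5.943×10^6 Pa = 862.0 psi
shale: 2471 kg/m³ × 9.80665 m/s² × 8970 m = 2.174×10^8 Pa = 31526 psi
gabbro: 2870 kg/m³ × 9.80665 m/s² × 11130 m = 3.133×10^8 Pa = 45434 psi
Total = 862.0 + 31526 + 45434 = 77822 psi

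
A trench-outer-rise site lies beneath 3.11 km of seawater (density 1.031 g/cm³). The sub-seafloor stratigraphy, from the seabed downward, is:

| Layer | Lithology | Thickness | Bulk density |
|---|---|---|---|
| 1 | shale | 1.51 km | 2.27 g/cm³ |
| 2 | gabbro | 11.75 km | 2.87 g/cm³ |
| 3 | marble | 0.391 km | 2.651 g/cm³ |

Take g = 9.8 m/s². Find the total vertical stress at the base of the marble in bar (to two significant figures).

seawater: 1031 kg/m³ × 9.8 m/s² × 3110 m = 3.142×10^7 Pa = 314.2 bar
shale: 2270 kg/m³ × 9.8 m/s² × 1510 m = 3.359×10^7 Pa = 335.9 bar
gabbro: 2870 kg/m³ × 9.8 m/s² × 11750 m = 3.305×10^8 Pa = 3305 bar
marble: 2651 kg/m³ × 9.8 m/s² × 391 m = 1.016×10^7 Pa = 101.6 bar
Total = 314.2 + 335.9 + 3305 + 101.6 = 4056.5 bar

4100 bar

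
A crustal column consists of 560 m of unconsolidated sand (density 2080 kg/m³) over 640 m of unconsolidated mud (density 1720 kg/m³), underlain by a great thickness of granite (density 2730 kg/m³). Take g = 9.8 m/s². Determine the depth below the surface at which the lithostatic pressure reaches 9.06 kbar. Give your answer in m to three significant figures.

34200 m

Pressure at base of upper layers: 2080×9.8×560 + 1720×9.8×640 = 2.220×10^7 Pa = 0.2220 kbar
Remaining pressure to be supplied by granite: 9.060×10^8 − 2.220×10^7 = 8.838×10^8 Pa
Additional depth in granite = 8.838×10^8 Pa / (2730 kg/m³ × 9.8 m/s²) = 33034 m
Total depth = 1200 m + 33034 m = 34234 m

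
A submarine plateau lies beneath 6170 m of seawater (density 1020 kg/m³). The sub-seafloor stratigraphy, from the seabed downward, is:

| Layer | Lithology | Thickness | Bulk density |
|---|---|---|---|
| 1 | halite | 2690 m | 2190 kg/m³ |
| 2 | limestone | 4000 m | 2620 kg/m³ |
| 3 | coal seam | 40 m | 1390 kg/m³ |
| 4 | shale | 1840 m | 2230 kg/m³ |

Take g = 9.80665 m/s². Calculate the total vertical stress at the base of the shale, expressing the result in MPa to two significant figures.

seawater: 1020 kg/m³ × 9.80665 m/s² × 6170 m = 6.172×10^7 Pa = 61.72 MPa
halite: 2190 kg/m³ × 9.80665 m/s² × 2690 m = 5.777×10^7 Pa = 57.77 MPa
limestone: 2620 kg/m³ × 9.80665 m/s² × 4000 m = 1.028×10^8 Pa = 102.8 MPa
coal seam: 1390 kg/m³ × 9.80665 m/s² × 40 m = 5.452×10^5 Pa = 0.5452 MPa
shale: 2230 kg/m³ × 9.80665 m/s² × 1840 m = 4.024×10^7 Pa = 40.24 MPa
Total = 61.72 + 57.77 + 102.8 + 0.5452 + 40.24 = 263.05 MPa

260 MPa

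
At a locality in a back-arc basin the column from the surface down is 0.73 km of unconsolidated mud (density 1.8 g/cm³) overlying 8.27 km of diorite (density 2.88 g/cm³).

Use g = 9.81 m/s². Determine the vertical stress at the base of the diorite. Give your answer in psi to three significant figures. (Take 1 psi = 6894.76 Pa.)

35800 psi

unconsolidated mud: 1800 kg/m³ × 9.81 m/s² × 730 m = 1.289×10^7 Pa = 1870 psi
diorite: 2880 kg/m³ × 9.81 m/s² × 8270 m = 2.337×10^8 Pa = 33888 psi
Total = 1870 + 33888 = 35758 psi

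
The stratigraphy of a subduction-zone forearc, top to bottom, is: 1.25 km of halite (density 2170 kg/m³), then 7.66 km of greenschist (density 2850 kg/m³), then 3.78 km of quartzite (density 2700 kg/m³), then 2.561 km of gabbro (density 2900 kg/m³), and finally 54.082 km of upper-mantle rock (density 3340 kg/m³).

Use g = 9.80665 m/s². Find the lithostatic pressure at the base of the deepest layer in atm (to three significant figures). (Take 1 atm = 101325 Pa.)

21600 atm

halite: 2170 kg/m³ × 9.80665 m/s² × 1250 m = 2.660×10^7 Pa = 262.5 atm
greenschist: 2850 kg/m³ × 9.80665 m/s² × 7660 m = 2.141×10^8 Pa = 2113 atm
quartzite: 2700 kg/m³ × 9.80665 m/s² × 3780 m = 1.001×10^8 Pa = 987.8 atm
gabbro: 2900 kg/m³ × 9.80665 m/s² × 2561 m = 7.283×10^7 Pa = 718.8 atm
upper-mantle rock: 3340 kg/m³ × 9.80665 m/s² × 54082 m = 1.771×10^9 Pa = 17482 atm
Total = 262.5 + 2113 + 987.8 + 718.8 + 17482 = 21564 atm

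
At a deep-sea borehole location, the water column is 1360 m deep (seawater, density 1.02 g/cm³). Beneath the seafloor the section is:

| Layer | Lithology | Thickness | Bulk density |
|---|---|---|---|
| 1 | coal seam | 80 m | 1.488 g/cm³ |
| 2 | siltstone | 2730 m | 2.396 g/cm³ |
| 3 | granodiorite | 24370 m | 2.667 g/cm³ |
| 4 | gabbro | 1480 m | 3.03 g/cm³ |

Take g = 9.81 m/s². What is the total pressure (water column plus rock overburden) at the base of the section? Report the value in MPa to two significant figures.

seawater: 1020 kg/m³ × 9.81 m/s² × 1360 m = 1.361×10^7 Pa = 13.61 MPa
coal seam: 1488 kg/m³ × 9.81 m/s² × 80 m = 1.168×10^6 Pa = 1.168 MPa
siltstone: 2396 kg/m³ × 9.81 m/s² × 2730 m = 6.417×10^7 Pa = 64.17 MPa
granodiorite: 2667 kg/m³ × 9.81 m/s² × 24370 m = 6.376×10^8 Pa = 637.6 MPa
gabbro: 3030 kg/m³ × 9.81 m/s² × 1480 m = 4.399×10^7 Pa = 43.99 MPa
Total = 13.61 + 1.168 + 64.17 + 637.6 + 43.99 = 760.54 MPa

760 MPa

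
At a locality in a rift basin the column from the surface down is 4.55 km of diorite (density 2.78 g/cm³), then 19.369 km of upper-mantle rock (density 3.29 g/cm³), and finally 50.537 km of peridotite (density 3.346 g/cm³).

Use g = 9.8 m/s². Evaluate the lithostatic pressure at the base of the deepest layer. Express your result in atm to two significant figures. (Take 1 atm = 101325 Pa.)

diorite: 2780 kg/m³ × 9.8 m/s² × 4550 m = 1.240×10^8 Pa = 1223 atm
upper-mantle rock: 3290 kg/m³ × 9.8 m/s² × 19369 m = 6.245×10^8 Pa = 6163 atm
peridotite: 3346 kg/m³ × 9.8 m/s² × 50537 m = 1.657×10^9 Pa = 16355 atm
Total = 1223 + 6163 + 16355 = 23741 atm

24000 atm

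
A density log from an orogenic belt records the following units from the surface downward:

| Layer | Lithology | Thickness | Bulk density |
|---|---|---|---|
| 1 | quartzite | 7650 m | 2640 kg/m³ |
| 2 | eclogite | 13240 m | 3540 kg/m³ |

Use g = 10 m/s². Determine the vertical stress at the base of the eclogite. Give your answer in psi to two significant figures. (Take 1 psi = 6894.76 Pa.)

quartzite: 2640 kg/m³ × 10 m/s² × 7650 m = 2.020×10^8 Pa = 29292 psi
eclogite: 3540 kg/m³ × 10 m/s² × 13240 m = 4.687×10^8 Pa = 67979 psi
Total = 29292 + 67979 = 97270 psi

97000 psi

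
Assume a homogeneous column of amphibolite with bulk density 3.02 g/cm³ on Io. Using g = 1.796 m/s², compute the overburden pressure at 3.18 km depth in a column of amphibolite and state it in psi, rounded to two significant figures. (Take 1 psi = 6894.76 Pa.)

2500 psi

amphibolite: 3020 kg/m³ × 1.796 m/s² × 3180 m = 1.725×10^7 Pa = 2502 psi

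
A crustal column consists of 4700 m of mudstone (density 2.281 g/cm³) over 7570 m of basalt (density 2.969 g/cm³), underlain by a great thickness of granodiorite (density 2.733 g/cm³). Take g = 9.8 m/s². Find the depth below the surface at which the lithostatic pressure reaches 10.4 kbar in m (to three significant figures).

39000 m

Pressure at base of upper layers: 2281×9.8×4700 + 2969×9.8×7570 = 3.253×10^8 Pa = 3.253 kbar
Remaining pressure to be supplied by granodiorite: 1.040×10^9 − 3.253×10^8 = 7.147×10^8 Pa
Additional depth in granodiorite = 7.147×10^8 Pa / (2733 kg/m³ × 9.8 m/s²) = 26684 m
Total depth = 12270 m + 26684 m = 38954 m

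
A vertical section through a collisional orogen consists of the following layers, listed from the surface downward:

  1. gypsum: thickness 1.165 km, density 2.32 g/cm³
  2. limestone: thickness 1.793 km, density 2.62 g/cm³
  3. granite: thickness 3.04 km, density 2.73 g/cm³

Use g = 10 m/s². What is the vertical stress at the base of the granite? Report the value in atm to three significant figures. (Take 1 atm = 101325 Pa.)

1550 atm

gypsum: 2320 kg/m³ × 10 m/s² × 1165 m = 2.703×10^7 Pa = 266.7 atm
limestone: 2620 kg/m³ × 10 m/s² × 1793 m = 4.698×10^7 Pa = 463.6 atm
granite: 2730 kg/m³ × 10 m/s² × 3040 m = 8.299×10^7 Pa = 819.1 atm
Total = 266.7 + 463.6 + 819.1 = 1549.4 atm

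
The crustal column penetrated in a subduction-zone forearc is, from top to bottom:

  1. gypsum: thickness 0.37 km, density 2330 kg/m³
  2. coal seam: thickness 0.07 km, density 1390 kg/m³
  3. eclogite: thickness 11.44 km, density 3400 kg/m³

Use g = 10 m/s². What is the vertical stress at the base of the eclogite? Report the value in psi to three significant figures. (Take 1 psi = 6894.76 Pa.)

gypsum: 2330 kg/m³ × 10 m/s² × 370 m = 8.621×10^6 Pa = 1250 psi
coal seam: 1390 kg/m³ × 10 m/s² × 70 m = 9.730×10^5 Pa = 141.1 psi
eclogite: 3400 kg/m³ × 10 m/s² × 11440 m = 3.890×10^8 Pa = 56414 psi
Total = 1250 + 141.1 + 56414 = 57805 psi

57800 psi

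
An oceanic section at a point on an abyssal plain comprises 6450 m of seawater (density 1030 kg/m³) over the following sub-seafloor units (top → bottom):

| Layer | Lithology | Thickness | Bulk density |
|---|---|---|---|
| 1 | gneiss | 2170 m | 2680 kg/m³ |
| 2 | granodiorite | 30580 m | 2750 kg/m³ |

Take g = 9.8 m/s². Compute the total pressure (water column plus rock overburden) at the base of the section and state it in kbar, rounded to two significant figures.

9.5 kbar

seawater: 1030 kg/m³ × 9.8 m/s² × 6450 m = 6.511×10^7 Pa = 0.6511 kbar
gneiss: 2680 kg/m³ × 9.8 m/s² × 2170 m = 5.699×10^7 Pa = 0.5699 kbar
granodiorite: 2750 kg/m³ × 9.8 m/s² × 30580 m = 8.241×10^8 Pa = 8.241 kbar
Total = 0.6511 + 0.5699 + 8.241 = 9.4623 kbar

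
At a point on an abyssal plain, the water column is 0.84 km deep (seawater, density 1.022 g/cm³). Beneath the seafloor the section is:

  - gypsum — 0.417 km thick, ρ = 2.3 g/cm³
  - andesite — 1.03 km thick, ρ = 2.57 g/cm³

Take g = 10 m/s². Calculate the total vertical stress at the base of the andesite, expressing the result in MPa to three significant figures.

seawater: 1022 kg/m³ × 10 m/s² × 840 m = 8.585×10^6 Pa = 8.585 MPa
gypsum: 2300 kg/m³ × 10 m/s² × 417 m = 9.591×10^6 Pa = 9.591 MPa
andesite: 2570 kg/m³ × 10 m/s² × 1030 m = 2.647×10^7 Pa = 26.47 MPa
Total = 8.585 + 9.591 + 26.47 = 44.647 MPa

44.6 MPa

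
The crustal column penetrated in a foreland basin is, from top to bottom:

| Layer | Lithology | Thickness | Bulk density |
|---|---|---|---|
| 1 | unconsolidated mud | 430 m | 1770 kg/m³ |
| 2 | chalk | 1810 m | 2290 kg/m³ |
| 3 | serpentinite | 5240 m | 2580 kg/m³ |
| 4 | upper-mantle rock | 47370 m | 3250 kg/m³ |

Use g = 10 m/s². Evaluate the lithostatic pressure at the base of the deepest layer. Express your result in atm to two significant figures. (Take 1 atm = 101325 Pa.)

unconsolidated mud: 1770 kg/m³ × 10 m/s² × 430 m = 7.611×10^6 Pa = 75.11 atm
chalk: 2290 kg/m³ × 10 m/s² × 1810 m = 4.145×10^7 Pa = 409.1 atm
serpentinite: 2580 kg/m³ × 10 m/s² × 5240 m = 1.352×10^8 Pa = 1334 atm
upper-mantle rock: 3250 kg/m³ × 10 m/s² × 47370 m = 1.540×10^9 Pa = 15194 atm
Total = 75.11 + 409.1 + 1334 + 15194 = 17012 atm

17000 atm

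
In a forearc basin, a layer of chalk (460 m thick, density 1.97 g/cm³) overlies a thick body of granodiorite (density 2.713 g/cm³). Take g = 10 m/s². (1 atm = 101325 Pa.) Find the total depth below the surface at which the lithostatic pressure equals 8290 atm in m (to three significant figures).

Pressure at base of upper layers: 1970×10×460 = 9.062×10^6 Pa = 89.43 atm
Remaining pressure to be supplied by granodiorite: 8.400×10^8 − 9.062×10^6 = 8.309×10^8 Pa
Additional depth in granodiorite = 8.309×10^8 Pa / (2713 kg/m³ × 10 m/s²) = 30627 m
Total depth = 460 m + 30627 m = 31087 m

31100 m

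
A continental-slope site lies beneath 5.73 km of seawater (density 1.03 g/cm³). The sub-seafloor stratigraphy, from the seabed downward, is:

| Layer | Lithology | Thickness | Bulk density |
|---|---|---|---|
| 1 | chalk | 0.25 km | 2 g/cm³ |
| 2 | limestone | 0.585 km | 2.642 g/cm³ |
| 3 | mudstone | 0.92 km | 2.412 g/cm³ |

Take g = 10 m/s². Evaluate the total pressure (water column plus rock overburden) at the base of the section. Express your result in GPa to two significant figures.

seawater: 1030 kg/m³ × 10 m/s² × 5730 m = 5.902×10^7 Pa = 0.05902 GPa
chalk: 2000 kg/m³ × 10 m/s² × 250 m = 5.000×10^6 Pa = 5.000×10^-3 GPa
limestone: 2642 kg/m³ × 10 m/s² × 585 m = 1.546×10^7 Pa = 0.01546 GPa
mudstone: 2412 kg/m³ × 10 m/s² × 920 m = 2.219×10^7 Pa = 0.02219 GPa
Total = 0.05902 + 5.000×10^-3 + 0.01546 + 0.02219 = 0.10167 GPa

0.10 GPa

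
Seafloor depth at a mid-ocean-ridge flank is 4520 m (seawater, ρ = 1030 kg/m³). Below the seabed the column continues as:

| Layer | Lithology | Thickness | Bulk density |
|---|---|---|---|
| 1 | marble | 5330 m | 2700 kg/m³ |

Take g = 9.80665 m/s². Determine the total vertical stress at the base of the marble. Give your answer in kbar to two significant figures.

seawater: 1030 kg/m³ × 9.80665 m/s² × 4520 m = 4.566×10^7 Pa = 0.4566 kbar
marble: 2700 kg/m³ × 9.80665 m/s² × 5330 m = 1.411×10^8 Pa = 1.411 kbar
Total = 0.4566 + 1.411 = 1.8678 kbar

1.9 kbar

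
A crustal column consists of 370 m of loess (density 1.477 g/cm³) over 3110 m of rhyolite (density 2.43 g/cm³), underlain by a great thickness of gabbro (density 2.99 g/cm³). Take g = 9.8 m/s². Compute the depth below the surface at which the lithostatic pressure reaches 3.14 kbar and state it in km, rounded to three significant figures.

11.5 km

Pressure at base of upper layers: 1477×9.8×370 + 2430×9.8×3110 = 7.942×10^7 Pa = 0.7942 kbar
Remaining pressure to be supplied by gabbro: 3.140×10^8 − 7.942×10^7 = 2.346×10^8 Pa
Additional depth in gabbro = 2.346×10^8 Pa / (2990 kg/m³ × 9.8 m/s²) = 8005.7 m
Total depth = 3480 m + 8005.7 m = 11486 m
= 11.486 km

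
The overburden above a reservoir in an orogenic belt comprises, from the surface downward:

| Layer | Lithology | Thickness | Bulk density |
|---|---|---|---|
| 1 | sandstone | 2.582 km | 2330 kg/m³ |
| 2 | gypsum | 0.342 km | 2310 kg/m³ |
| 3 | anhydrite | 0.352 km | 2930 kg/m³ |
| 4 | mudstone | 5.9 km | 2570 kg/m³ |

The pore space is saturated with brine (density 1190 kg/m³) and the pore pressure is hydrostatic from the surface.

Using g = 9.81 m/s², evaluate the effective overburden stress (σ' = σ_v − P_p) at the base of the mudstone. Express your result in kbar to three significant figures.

1.19 kbar

Overburden (lithostatic) stress σ_v:
sandstone: 2330 kg/m³ × 9.81 m/s² × 2582 m = 5.902×10^7 Pa = 59.02 MPa
gypsum: 2310 kg/m³ × 9.81 m/s² × 342 m = 7.750×10^6 Pa = 7.750 MPa
anhydrite: 2930 kg/m³ × 9.81 m/s² × 352 m = 1.012×10^7 Pa = 10.12 MPa
mudstone: 2570 kg/m³ × 9.81 m/s² × 5900 m = 1.487×10^8 Pa = 148.7 MPa
Total = 59.02 + 7.750 + 10.12 + 148.7 = 225.63 MPa
Pore pressure P_p = 1190 kg/m³ × 9.81 m/s² × 9176 m = 1.071×10^8 Pa = 107.1 MPa
Effective stress σ' = σ_v − P_p = 225.6 − 107.1 = 118.51 MPa = 1.1851 kbar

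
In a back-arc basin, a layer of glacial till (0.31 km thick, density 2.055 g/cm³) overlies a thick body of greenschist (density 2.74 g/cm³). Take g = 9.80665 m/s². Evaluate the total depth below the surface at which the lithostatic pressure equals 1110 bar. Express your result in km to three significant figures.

4.21 km

Pressure at base of upper layers: 2055×9.80665×310 = 6.247×10^6 Pa = 62.47 bar
Remaining pressure to be supplied by greenschist: 1.110×10^8 − 6.247×10^6 = 1.048×10^8 Pa
Additional depth in greenschist = 1.048×10^8 Pa / (2740 kg/m³ × 9.80665 m/s²) = 3898.5 m
Total depth = 310 m + 3898.5 m = 4208.5 m
= 4.2085 km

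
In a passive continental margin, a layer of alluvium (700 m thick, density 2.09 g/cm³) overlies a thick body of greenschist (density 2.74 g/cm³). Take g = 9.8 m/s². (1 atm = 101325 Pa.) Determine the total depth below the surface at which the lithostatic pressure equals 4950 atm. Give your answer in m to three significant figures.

Pressure at base of upper layers: 2090×9.8×700 = 1.434×10^7 Pa = 141.5 atm
Remaining pressure to be supplied by greenschist: 5.016×10^8 − 1.434×10^7 = 4.872×10^8 Pa
Additional depth in greenschist = 4.872×10^8 Pa / (2740 kg/m³ × 9.8 m/s²) = 18145 m
Total depth = 700 m + 18145 m = 18845 m

18800 m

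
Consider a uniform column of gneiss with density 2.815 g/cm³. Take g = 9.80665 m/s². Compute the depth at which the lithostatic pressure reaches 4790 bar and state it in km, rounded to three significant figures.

h = P/(ρg) = 4790 bar / (2815 kg/m³ × 9.80665 m/s²) = 4.790×10^8 Pa / 27606 Pa/m = 17351 m
= 17.351 km

17.4 km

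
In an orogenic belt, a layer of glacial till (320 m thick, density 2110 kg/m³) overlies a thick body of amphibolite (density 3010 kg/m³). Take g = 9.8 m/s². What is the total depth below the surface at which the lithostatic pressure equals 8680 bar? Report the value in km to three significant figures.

Pressure at base of upper layers: 2110×9.8×320 = 6.617×10^6 Pa = 66.17 bar
Remaining pressure to be supplied by amphibolite: 8.680×10^8 − 6.617×10^6 = 8.614×10^8 Pa
Additional depth in amphibolite = 8.614×10^8 Pa / (3010 kg/m³ × 9.8 m/s²) = 29201 m
Total depth = 320 m + 29201 m = 29521 m
= 29.521 km

29.5 km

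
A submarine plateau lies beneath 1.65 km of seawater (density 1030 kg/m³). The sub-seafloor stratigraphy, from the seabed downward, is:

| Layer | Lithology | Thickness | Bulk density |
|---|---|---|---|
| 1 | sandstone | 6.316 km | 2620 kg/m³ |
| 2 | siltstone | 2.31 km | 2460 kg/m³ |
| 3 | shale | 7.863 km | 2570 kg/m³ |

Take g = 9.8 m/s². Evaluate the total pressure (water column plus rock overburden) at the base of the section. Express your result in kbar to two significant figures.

seawater: 1030 kg/m³ × 9.8 m/s² × 1650 m = 1.666×10^7 Pa = 0.1666 kbar
sandstone: 2620 kg/m³ × 9.8 m/s² × 6316 m = 1.622×10^8 Pa = 1.622 kbar
siltstone: 2460 kg/m³ × 9.8 m/s² × 2310 m = 5.569×10^7 Pa = 0.5569 kbar
shale: 2570 kg/m³ × 9.8 m/s² × 7863 m = 1.980×10^8 Pa = 1.980 kbar
Total = 0.1666 + 1.622 + 0.5569 + 1.980 = 4.3255 kbar

4.3 kbar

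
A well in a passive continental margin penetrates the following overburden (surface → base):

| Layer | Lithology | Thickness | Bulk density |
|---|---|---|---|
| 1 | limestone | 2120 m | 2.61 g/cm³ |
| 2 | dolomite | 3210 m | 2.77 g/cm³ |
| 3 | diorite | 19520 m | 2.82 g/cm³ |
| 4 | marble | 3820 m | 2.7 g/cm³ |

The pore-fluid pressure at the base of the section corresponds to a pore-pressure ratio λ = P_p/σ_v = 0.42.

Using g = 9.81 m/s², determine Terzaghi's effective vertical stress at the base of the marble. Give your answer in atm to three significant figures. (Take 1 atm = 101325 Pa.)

Overburden (lithostatic) stress σ_v:
limestone: 2610 kg/m³ × 9.81 m/s² × 2120 m = 5.428×10^7 Pa = 54.28 MPa
dolomite: 2770 kg/m³ × 9.81 m/s² × 3210 m = 8.723×10^7 Pa = 87.23 MPa
diorite: 2820 kg/m³ × 9.81 m/s² × 19520 m = 5.400×10^8 Pa = 540.0 MPa
marble: 2700 kg/m³ × 9.81 m/s² × 3820 m = 1.012×10^8 Pa = 101.2 MPa
Total = 54.28 + 87.23 + 540.0 + 101.2 = 782.69 MPa
Pore pressure P_p = λ·σ_v = 0.42 × 782.7 MPa = 328.7 MPa
Effective stress σ' = σ_v − P_p = 782.7 − 328.7 = 453.96 MPa = 4480.3 atm

4480 atm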